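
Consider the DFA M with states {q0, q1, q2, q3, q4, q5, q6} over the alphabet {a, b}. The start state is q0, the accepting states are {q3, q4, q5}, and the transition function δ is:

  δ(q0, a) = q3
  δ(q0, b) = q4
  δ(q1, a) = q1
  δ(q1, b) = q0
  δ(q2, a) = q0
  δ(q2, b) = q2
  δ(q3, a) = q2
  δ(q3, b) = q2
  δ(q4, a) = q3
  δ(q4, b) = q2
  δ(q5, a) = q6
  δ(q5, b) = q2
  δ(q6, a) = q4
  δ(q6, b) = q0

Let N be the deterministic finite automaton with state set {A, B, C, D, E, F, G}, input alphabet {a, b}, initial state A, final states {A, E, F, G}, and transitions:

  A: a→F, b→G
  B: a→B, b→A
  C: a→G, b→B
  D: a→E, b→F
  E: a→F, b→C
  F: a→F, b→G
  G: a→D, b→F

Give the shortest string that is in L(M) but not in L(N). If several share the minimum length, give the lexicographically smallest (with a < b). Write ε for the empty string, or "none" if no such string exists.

ba

The string ba is accepted by M but not by N.
No shorter string lies in the difference, and ba is the lexicographically first length-2 string in L(M) \ L(N).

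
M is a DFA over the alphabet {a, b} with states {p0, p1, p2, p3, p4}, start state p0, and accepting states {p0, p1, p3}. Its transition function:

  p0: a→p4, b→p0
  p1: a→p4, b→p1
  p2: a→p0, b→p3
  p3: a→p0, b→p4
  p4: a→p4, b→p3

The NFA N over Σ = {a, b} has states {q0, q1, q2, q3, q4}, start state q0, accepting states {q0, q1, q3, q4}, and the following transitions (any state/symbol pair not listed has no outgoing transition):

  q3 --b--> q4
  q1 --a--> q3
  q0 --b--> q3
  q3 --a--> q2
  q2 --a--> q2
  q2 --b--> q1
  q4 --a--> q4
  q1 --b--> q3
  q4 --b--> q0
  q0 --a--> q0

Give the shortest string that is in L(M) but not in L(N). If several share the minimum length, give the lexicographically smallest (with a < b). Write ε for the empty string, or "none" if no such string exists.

The string aba is accepted by M but not by N.
No shorter string lies in the difference, and aba is the lexicographically first length-3 string in L(M) \ L(N).

aba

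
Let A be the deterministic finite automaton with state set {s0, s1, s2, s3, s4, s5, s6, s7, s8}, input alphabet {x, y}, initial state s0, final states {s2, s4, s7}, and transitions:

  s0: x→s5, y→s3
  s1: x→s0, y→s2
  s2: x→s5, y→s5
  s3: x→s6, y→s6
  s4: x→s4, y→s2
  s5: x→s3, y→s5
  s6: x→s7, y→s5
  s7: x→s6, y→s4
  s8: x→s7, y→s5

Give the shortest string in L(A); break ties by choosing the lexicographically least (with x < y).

yxx

A breadth-first search from s0 reaches an accepting state first via the path s0 → s3 → s6 → s7 on input yxx.
No string of length < 3 is accepted (BFS exhausts all shorter strings without reaching an accepting state), and yxx is the lexicographically least accepting string of length 3.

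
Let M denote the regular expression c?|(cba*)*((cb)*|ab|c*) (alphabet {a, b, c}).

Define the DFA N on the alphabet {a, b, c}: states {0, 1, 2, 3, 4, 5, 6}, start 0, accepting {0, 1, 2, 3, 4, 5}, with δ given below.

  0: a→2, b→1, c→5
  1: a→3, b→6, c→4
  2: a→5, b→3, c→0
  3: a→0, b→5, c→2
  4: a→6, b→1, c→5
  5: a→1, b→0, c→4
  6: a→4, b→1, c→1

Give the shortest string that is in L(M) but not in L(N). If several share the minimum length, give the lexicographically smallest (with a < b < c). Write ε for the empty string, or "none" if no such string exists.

The string cbaaab is accepted by M but not by N.
No shorter string lies in the difference, and cbaaab is the lexicographically first length-6 string in L(M) \ L(N).

cbaaab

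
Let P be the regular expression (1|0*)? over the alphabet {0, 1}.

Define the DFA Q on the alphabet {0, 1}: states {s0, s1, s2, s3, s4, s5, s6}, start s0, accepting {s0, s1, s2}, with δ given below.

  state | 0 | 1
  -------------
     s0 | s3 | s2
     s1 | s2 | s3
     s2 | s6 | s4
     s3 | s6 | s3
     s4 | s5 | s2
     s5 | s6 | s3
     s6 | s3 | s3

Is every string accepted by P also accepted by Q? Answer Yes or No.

The string 0 is in L(P) but not in L(Q).
So L(P) ⊄ L(Q).

No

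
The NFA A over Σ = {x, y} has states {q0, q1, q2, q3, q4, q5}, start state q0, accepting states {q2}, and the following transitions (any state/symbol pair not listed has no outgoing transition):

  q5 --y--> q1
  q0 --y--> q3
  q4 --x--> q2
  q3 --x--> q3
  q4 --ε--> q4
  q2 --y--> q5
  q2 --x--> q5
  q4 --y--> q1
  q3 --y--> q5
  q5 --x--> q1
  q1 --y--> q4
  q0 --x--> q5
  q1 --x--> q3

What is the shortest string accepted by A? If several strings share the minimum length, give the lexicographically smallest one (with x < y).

A breadth-first search from q0 reaches an accepting state first via the path q0 → q5 → q1 → q4 → q2 on input xxyx.
No string of length < 4 is accepted (BFS exhausts all shorter strings without reaching an accepting state), and xxyx is the lexicographically least accepting string of length 4.

xxyx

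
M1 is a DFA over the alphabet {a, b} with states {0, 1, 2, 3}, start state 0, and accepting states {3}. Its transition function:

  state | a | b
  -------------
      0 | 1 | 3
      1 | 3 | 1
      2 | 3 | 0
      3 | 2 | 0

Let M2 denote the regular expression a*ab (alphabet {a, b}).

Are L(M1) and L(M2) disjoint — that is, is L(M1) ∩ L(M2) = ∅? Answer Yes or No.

Converting the expression M2 to a DFA (subset construction, then merging equivalent states) gives the minimal DFA with states {r0, r1, r2, r3}, start state r0, accepting states {r3} and transitions r0: a→r1, b→r2; r1: a→r1, b→r3; r2: a→r2, b→r2; r3: a→r2, b→r2.
Exploring the product automaton M1 × M2 from the start pair (0, r0), following both machines on each input symbol, reaches 10 state pairs: (0, r0), (1, r1), (3, r2), (3, r1), (1, r3), (2, r2), (0, r2), (2, r1), (0, r3), (1, r2).
M1 accepts in {3} and M2 accepts in {r3}; no reachable pair has both components accepting, so no string drives both machines to acceptance simultaneously and L(M1) ∩ L(M2) = ∅.
So no string is accepted by both, and the intersection is empty.

Yes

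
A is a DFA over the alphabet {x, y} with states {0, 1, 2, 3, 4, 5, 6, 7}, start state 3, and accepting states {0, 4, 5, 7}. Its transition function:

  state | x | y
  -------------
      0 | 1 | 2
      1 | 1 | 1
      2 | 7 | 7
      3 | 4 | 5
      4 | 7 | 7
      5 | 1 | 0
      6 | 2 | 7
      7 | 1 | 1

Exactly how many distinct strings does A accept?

The useful subgraph on states {0, 2, 3, 4, 5, 7} is acyclic, so L(A) is finite; the longest accepting path visits 5 useful states, giving maximum string length 4.
Counting accepting paths from 3 by length: 2 of length 1, 3 of length 2, 2 of length 4. Total 7.

7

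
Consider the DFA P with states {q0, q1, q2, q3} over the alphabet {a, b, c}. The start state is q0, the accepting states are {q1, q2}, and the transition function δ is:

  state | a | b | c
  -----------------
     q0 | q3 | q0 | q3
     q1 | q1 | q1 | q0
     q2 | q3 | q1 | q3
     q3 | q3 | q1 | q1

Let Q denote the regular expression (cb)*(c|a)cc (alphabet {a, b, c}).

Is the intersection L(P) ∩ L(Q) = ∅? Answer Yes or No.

No

The string cbccc is accepted by both P and Q.
Hence L(P) ∩ L(Q) ≠ ∅.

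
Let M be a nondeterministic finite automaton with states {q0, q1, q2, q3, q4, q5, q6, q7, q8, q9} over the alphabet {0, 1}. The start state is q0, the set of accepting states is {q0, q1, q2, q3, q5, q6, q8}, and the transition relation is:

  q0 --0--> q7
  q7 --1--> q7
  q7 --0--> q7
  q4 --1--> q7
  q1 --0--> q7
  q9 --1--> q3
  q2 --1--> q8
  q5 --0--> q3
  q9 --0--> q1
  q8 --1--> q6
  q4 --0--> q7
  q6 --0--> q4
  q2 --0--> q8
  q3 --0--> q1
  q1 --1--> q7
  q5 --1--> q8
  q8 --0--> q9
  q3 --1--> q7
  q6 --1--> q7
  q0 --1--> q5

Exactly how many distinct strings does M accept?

9

The useful subgraph on states {q0, q1, q3, q5, q6, q8, q9} is acyclic, so L(M) is finite; the longest accepting path visits 6 useful states, giving maximum string length 5.
Counting accepting paths from q0 by length: 1 of length 0, 1 of length 1, 2 of length 2, 2 of length 3, 2 of length 4, 1 of length 5. Total 9.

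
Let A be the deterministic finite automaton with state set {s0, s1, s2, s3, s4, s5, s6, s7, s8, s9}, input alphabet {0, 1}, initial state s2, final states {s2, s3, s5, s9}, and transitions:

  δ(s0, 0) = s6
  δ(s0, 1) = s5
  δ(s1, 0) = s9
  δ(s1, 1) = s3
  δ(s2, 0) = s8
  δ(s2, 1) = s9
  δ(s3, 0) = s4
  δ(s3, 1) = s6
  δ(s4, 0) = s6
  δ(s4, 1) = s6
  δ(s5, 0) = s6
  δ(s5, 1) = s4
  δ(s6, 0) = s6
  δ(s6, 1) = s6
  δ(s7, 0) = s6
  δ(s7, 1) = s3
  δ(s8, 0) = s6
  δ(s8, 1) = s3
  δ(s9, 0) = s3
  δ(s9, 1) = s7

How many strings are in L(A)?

The useful subgraph on states {s2, s3, s7, s8, s9} is acyclic, so L(A) is finite; the longest accepting path visits 4 useful states, giving maximum string length 3.
Counting accepting paths from s2 by length: 1 of length 0, 1 of length 1, 2 of length 2, 1 of length 3. Total 5.

5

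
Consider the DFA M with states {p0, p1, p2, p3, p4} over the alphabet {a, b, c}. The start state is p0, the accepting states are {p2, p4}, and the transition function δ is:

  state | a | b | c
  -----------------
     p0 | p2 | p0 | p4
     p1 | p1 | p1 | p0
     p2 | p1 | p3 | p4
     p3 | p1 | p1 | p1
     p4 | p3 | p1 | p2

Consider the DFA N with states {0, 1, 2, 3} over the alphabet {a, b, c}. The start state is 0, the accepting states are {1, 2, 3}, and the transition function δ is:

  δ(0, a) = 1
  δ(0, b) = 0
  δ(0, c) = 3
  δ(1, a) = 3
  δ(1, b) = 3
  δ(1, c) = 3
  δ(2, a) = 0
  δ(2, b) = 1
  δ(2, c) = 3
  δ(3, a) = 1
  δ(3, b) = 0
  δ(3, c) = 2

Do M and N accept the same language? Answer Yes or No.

No

The string aaca is accepted by M but rejected by N.
So L(M) ≠ L(N).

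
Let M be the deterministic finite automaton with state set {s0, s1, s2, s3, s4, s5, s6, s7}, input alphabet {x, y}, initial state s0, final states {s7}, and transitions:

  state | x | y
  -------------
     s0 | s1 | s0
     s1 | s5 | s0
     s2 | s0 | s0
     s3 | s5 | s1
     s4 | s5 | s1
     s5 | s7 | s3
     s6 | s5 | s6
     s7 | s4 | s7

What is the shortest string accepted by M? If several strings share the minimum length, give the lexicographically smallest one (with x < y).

xxx

A breadth-first search from s0 reaches an accepting state first via the path s0 → s1 → s5 → s7 on input xxx.
No string of length < 3 is accepted (BFS exhausts all shorter strings without reaching an accepting state), and xxx is the lexicographically least accepting string of length 3.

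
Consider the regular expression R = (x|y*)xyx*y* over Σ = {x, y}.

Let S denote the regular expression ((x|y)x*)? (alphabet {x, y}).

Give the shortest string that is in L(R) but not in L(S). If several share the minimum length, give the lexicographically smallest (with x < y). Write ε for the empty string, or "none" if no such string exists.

The string xy is accepted by R but not by S.
No shorter string lies in the difference, and xy is the lexicographically first length-2 string in L(R) \ L(S).

xy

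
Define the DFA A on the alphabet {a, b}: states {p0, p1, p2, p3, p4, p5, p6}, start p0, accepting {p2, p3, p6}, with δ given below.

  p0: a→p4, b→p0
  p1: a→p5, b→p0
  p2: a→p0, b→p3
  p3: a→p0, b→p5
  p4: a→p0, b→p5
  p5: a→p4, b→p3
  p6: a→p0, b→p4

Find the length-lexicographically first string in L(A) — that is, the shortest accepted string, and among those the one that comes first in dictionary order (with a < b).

abb

A breadth-first search from p0 reaches an accepting state first via the path p0 → p4 → p5 → p3 on input abb.
No string of length < 3 is accepted (BFS exhausts all shorter strings without reaching an accepting state), and abb is the lexicographically least accepting string of length 3.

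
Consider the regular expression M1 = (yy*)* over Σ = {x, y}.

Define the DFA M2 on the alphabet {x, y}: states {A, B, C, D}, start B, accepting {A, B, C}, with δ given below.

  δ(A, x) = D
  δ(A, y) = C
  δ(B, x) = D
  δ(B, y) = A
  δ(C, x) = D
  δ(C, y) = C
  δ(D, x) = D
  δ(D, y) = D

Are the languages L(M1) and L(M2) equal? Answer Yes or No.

Yes

Converting the expression M1 to a DFA (subset construction, then merging equivalent states) gives the minimal DFA with states {r0, r1}, start state r0, accepting states {r0} and transitions r0: x→r1, y→r0; r1: x→r1, y→r1.
Exploring the product automaton M1 × M2 from the start pair (r0, B), following both machines on each input symbol, reaches 4 state pairs: (r0, B), (r1, D), (r0, A), (r0, C).
M1 accepts in {r0} and M2 accepts in {A, B, C}. In every reachable pair the two components are either both accepting — (r0, B), (r0, A), (r0, C) — or both non-accepting, so no string is accepted by exactly one of the machines: L(M1) \ L(M2) and L(M2) \ L(M1) are both empty.
Hence every string is accepted by M1 iff it is accepted by M2, and the two languages coincide.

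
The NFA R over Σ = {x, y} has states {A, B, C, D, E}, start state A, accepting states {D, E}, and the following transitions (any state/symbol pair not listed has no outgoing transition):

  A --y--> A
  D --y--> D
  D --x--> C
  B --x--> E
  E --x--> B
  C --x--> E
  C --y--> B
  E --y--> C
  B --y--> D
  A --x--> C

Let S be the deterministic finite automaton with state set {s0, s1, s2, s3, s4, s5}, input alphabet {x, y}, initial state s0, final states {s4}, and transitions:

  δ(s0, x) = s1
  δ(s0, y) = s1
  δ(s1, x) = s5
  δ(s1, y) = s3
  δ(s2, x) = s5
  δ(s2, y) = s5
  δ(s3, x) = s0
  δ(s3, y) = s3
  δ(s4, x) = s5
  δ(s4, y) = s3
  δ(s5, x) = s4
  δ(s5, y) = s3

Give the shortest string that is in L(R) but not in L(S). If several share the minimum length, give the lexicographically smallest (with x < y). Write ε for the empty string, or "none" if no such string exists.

The string xx is accepted by R but not by S.
No shorter string lies in the difference, and xx is the lexicographically first length-2 string in L(R) \ L(S).

xx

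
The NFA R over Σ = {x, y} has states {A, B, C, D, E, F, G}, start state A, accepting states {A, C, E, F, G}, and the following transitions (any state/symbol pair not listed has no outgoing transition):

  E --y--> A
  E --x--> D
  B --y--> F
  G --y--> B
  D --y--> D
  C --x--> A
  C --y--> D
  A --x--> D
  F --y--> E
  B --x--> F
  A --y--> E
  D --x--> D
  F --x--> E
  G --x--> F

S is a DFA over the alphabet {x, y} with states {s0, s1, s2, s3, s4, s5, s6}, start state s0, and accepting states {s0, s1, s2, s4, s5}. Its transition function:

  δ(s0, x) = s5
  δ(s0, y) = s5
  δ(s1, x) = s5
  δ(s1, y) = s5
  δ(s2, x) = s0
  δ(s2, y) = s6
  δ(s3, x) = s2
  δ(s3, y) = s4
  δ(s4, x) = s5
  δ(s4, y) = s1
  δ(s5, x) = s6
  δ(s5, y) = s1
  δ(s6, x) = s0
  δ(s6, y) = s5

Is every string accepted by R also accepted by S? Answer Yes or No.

Exploring the product automaton R × S from the start pair (A, s0), following both machines on each input symbol, reaches 7 state pairs: (A, s0), (D, s5), (E, s5), (D, s6), (D, s1), (A, s1), (D, s0).
R accepts in {A, C, E, F, G} and S accepts in {s0, s1, s2, s4, s5}. The reachable pairs whose R-component is accepting are (A, s0), (E, s5), (A, s1); in each of them the S-component is accepting too, so the product for L(R) \ L(S) (R-component accepting, S-component rejecting) has no reachable accepting pair and the difference is empty.
Hence every string in L(R) is also in L(S).

Yes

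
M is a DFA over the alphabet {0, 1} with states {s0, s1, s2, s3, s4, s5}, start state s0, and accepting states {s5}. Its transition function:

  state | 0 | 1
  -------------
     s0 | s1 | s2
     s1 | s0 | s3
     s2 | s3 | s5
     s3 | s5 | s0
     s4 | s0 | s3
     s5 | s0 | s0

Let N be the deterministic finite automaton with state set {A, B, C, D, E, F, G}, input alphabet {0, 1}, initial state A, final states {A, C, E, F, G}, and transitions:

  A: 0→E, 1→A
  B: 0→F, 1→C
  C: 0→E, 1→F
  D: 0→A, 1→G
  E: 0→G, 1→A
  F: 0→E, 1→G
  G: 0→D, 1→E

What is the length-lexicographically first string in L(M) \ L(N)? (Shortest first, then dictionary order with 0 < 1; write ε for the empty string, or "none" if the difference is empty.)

The string 00010 is accepted by M but not by N.
No shorter string lies in the difference, and 00010 is the lexicographically first length-5 string in L(M) \ L(N).

00010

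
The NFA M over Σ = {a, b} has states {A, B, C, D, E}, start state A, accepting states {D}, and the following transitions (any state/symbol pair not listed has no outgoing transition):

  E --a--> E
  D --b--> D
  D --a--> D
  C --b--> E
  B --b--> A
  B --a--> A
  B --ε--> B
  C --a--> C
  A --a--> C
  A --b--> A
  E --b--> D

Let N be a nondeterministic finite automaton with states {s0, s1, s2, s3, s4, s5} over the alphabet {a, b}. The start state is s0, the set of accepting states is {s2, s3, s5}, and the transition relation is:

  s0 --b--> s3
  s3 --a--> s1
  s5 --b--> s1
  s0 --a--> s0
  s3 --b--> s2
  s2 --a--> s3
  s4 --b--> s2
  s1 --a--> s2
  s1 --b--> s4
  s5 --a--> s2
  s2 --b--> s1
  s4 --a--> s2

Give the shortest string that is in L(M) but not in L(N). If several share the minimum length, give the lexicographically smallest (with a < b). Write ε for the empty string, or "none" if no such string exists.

abab

The string abab is accepted by M but not by N.
No shorter string lies in the difference, and abab is the lexicographically first length-4 string in L(M) \ L(N).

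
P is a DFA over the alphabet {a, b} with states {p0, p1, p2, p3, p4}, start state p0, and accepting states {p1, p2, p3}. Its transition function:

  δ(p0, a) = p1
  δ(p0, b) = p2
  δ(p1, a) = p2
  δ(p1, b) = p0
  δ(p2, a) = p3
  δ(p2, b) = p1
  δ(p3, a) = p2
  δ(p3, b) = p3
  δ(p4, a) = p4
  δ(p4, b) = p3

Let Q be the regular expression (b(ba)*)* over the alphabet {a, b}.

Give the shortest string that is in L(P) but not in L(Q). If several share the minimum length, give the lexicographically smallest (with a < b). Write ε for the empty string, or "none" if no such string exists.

a

The string a is accepted by P but not by Q.
No shorter string lies in the difference, and a is the lexicographically first length-1 string in L(P) \ L(Q).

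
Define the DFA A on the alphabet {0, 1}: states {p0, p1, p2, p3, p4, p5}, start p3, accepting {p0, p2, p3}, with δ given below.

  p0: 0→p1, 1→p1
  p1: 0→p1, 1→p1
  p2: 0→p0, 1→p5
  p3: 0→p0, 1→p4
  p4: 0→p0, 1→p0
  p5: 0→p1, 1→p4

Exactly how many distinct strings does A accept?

The useful subgraph on states {p0, p3, p4} is acyclic, so L(A) is finite; the longest accepting path visits 3 useful states, giving maximum string length 2.
Counting accepting paths from p3 by length: 1 of length 0, 1 of length 1, 2 of length 2. Total 4.

4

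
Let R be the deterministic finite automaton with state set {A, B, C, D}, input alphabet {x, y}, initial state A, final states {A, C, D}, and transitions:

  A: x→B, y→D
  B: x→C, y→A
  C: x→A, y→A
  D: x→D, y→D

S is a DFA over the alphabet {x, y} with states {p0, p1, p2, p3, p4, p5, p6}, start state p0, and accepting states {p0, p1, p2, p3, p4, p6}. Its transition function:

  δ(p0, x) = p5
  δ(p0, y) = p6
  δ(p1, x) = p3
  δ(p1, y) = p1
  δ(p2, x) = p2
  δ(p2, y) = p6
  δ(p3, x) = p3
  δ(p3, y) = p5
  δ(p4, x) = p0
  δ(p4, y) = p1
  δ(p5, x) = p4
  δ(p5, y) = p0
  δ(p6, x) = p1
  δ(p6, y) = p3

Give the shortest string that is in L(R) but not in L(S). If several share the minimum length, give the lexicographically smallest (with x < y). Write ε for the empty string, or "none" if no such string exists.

yyy

The string yyy is accepted by R but not by S.
No shorter string lies in the difference, and yyy is the lexicographically first length-3 string in L(R) \ L(S).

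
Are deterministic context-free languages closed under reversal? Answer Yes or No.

L = {c bⁿaⁿ : n≥0} ∪ {d b²ⁿaⁿ : n≥0} is a DCFL: the first symbol tells a deterministic PDA whether to pop one or two b's per a. Its reversal Lᴿ = {aⁿbⁿ c : n≥0} ∪ {aⁿb²ⁿ d : n≥0} is not. DCFLs are closed under right quotient by regular languages, and Lᴿ/{c, d} = {aⁿbⁿ : n≥0} ∪ {aⁿb²ⁿ : n≥0} — the standard context-free language accepted by no deterministic PDA (intuitively the machine would have to commit to a b-to-a ratio before the distinguishing marker arrives; formally, a DPDA for it would have a single run on aⁿb²ⁿ, accepting after the prefix aⁿbⁿ and accepting again after n more b's; an ordinary PDA that simulates it on a's and b's and, at any moment when it is accepting, may switch to reading only a fresh letter e while feeding each e to the simulation as a b, would accept aⁱbʲeᵏ (k≥1) exactly when both aⁱbʲ and aⁱbʲ⁺ᵏ are in the language, i.e. its language intersected with the regular set a*b*e⁺ would be exactly {aⁿbⁿeⁿ : n≥1} — impossible, since context-free languages are closed under intersection with regular sets and {aⁿbⁿeⁿ} is not context-free). So Lᴿ cannot be a DCFL.

No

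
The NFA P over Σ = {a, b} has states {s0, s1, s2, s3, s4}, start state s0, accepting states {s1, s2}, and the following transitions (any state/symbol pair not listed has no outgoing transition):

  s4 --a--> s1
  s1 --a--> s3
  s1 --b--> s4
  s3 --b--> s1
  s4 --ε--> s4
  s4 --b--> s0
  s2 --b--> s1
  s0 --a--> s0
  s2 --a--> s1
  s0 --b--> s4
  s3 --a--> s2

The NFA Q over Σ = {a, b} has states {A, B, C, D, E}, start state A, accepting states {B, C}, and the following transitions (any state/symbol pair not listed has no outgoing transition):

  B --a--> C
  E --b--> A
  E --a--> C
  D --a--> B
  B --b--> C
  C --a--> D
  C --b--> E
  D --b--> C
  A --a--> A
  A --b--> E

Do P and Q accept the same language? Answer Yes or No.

Yes

Exploring the product automaton P × Q from the start pair (s0, A), following both machines on each input symbol, reaches 5 state pairs: (s0, A), (s4, E), (s1, C), (s3, D), (s2, B).
P accepts in {s1, s2} and Q accepts in {B, C}. In every reachable pair the two components are either both accepting — (s1, C), (s2, B) — or both non-accepting, so no string is accepted by exactly one of the machines: L(P) \ L(Q) and L(Q) \ L(P) are both empty.
Hence every string is accepted by P iff it is accepted by Q, and the two languages coincide.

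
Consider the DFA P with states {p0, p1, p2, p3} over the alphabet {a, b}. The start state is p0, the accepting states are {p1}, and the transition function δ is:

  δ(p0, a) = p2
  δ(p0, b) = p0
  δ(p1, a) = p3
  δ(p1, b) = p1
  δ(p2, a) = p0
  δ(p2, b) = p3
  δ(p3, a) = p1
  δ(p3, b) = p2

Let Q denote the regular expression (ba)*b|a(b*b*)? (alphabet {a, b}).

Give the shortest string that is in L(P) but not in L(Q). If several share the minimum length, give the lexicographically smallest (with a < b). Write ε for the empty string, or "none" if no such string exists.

The string aba is accepted by P but not by Q.
No shorter string lies in the difference, and aba is the lexicographically first length-3 string in L(P) \ L(Q).

aba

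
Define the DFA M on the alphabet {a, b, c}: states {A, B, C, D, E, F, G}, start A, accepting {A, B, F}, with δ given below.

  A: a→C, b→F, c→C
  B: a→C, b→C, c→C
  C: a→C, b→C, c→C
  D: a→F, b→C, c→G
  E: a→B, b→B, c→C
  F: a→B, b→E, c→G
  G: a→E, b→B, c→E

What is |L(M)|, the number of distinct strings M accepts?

10

The useful subgraph on states {A, B, E, F, G} is acyclic, so L(M) is finite; the longest accepting path visits 5 useful states, giving maximum string length 4.
Counting accepting paths from A by length: 1 of length 0, 1 of length 1, 1 of length 2, 3 of length 3, 4 of length 4. Total 10.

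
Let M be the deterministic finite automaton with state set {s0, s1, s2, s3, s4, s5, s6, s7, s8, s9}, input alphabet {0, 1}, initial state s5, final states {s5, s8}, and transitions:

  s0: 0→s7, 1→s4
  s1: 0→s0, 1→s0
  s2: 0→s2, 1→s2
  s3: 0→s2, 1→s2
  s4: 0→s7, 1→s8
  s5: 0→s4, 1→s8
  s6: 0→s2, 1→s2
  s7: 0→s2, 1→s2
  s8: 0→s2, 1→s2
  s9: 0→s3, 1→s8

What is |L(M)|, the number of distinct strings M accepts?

The useful subgraph on states {s4, s5, s8} is acyclic, so L(M) is finite; the longest accepting path visits 3 useful states, giving maximum string length 2.
Counting accepting paths from s5 by length: 1 of length 0, 1 of length 1, 1 of length 2. Total 3.

3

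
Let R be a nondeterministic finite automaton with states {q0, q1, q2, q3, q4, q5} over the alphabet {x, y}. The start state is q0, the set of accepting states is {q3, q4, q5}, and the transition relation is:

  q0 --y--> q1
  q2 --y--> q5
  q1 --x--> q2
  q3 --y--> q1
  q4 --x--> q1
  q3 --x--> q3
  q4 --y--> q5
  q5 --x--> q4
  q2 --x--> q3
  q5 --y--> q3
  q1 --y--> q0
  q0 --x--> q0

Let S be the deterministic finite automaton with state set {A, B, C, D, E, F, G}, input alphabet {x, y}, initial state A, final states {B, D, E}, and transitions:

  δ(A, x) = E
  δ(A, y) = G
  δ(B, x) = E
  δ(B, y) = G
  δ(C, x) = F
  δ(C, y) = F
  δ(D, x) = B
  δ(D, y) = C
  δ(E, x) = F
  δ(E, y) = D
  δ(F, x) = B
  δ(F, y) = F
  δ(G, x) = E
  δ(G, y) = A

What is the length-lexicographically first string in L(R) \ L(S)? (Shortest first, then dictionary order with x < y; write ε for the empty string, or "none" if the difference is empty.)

yxx

The string yxx is accepted by R but not by S.
No shorter string lies in the difference, and yxx is the lexicographically first length-3 string in L(R) \ L(S).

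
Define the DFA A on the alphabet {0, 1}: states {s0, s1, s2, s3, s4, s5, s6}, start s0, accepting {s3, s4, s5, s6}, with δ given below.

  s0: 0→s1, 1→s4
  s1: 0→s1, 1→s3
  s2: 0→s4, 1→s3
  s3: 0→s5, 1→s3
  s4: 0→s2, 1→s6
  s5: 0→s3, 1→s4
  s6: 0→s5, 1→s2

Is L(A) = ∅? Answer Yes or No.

The string 1 is accepted: the run s0 → s4 ends in the accepting state s4.
Since at least one string is accepted, L(A) is not empty.

No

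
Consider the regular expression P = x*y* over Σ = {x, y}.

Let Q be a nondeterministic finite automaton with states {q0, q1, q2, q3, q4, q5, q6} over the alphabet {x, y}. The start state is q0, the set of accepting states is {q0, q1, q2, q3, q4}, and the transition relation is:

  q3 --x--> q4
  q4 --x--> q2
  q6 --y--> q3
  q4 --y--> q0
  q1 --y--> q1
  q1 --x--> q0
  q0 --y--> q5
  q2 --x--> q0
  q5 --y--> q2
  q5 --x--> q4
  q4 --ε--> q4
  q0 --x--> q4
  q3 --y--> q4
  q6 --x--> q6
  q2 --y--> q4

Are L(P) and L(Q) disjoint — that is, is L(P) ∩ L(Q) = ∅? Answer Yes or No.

No

The empty string ε is accepted by both P and Q.
Hence L(P) ∩ L(Q) ≠ ∅.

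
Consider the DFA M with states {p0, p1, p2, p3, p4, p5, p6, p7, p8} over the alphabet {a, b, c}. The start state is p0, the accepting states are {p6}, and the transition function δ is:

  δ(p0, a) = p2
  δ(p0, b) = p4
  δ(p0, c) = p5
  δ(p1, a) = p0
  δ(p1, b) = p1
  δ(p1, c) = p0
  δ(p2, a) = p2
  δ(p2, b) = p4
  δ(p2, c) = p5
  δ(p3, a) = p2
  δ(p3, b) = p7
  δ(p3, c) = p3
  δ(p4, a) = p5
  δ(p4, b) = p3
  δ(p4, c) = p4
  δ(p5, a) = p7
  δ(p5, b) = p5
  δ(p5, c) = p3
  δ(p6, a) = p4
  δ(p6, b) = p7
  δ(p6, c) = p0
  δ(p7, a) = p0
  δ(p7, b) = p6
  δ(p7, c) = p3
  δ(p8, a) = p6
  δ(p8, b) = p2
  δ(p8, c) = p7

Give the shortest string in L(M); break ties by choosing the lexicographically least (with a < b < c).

A breadth-first search from p0 reaches an accepting state first via the path p0 → p5 → p7 → p6 on input cab.
No string of length < 3 is accepted (BFS exhausts all shorter strings without reaching an accepting state), and cab is the lexicographically least accepting string of length 3.

cab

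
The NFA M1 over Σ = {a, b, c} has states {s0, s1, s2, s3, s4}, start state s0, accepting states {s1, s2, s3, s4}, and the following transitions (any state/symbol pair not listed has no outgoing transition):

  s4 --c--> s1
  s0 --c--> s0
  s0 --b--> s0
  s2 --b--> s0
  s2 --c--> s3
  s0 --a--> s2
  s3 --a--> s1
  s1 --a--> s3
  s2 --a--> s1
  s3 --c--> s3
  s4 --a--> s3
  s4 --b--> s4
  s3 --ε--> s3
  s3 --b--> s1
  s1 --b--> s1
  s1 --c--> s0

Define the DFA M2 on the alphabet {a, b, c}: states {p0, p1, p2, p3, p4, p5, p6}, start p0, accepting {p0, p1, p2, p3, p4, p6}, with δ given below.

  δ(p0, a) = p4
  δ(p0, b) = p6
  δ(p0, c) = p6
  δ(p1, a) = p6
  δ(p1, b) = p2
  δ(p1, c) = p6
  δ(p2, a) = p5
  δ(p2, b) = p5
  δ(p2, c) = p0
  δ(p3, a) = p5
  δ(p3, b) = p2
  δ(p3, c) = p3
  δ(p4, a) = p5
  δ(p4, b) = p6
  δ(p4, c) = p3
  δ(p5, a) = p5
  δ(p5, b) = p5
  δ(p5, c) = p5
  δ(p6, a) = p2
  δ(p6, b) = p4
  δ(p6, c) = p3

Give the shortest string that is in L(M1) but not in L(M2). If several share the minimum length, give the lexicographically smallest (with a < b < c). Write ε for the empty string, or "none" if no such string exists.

aa

The string aa is accepted by M1 but not by M2.
No shorter string lies in the difference, and aa is the lexicographically first length-2 string in L(M1) \ L(M2).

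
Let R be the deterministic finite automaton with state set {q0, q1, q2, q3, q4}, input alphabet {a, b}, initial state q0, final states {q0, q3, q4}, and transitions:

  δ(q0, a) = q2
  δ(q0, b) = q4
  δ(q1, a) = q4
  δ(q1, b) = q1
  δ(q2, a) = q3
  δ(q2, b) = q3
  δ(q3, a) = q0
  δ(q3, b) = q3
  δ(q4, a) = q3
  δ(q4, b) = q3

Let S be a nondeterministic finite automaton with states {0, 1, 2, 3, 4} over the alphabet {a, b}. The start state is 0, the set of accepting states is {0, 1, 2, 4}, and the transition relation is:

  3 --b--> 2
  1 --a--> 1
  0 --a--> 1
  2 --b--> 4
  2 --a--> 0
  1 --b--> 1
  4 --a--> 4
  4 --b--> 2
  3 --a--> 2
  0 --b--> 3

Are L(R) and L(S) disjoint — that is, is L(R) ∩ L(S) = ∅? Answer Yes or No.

The empty string ε is accepted by both R and S.
Hence L(R) ∩ L(S) ≠ ∅.

No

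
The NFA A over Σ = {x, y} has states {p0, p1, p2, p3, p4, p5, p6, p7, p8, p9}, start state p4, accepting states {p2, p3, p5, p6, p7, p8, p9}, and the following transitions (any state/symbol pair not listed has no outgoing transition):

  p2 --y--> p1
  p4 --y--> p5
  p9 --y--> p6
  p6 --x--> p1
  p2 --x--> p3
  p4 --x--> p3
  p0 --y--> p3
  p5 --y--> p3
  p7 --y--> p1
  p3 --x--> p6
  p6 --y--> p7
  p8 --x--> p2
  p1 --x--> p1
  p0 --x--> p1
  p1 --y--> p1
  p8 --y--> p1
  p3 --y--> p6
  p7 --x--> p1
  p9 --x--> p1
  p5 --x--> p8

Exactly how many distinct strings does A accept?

18

The useful subgraph on states {p2, p3, p4, p5, p6, p7, p8} is acyclic, so L(A) is finite; the longest accepting path visits 7 useful states, giving maximum string length 6.
Counting accepting paths from p4 by length: 2 of length 1, 4 of length 2, 5 of length 3, 3 of length 4, 2 of length 5, 2 of length 6. Total 18.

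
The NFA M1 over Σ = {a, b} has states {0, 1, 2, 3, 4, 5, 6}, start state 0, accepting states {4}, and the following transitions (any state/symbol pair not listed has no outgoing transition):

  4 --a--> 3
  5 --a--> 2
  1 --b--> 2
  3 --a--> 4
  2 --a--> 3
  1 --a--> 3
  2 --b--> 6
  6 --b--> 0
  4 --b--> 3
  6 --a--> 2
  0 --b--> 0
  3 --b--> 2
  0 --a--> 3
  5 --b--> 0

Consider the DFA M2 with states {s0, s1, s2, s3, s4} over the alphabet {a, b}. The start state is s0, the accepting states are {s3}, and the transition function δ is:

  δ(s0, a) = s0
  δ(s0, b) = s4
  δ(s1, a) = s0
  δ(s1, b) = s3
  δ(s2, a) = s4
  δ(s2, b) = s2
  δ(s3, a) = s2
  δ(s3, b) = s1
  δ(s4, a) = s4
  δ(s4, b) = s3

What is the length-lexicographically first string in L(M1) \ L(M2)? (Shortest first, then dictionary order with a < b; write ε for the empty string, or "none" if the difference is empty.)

The string aa is accepted by M1 but not by M2.
No shorter string lies in the difference, and aa is the lexicographically first length-2 string in L(M1) \ L(M2).

aa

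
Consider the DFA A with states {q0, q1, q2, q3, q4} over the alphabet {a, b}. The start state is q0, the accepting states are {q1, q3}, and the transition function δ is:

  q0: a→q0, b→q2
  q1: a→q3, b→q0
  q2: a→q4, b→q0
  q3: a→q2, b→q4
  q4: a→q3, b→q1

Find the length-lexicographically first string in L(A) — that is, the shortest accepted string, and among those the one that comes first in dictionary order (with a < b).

baa

A breadth-first search from q0 reaches an accepting state first via the path q0 → q2 → q4 → q3 on input baa.
No string of length < 3 is accepted (BFS exhausts all shorter strings without reaching an accepting state), and baa is the lexicographically least accepting string of length 3.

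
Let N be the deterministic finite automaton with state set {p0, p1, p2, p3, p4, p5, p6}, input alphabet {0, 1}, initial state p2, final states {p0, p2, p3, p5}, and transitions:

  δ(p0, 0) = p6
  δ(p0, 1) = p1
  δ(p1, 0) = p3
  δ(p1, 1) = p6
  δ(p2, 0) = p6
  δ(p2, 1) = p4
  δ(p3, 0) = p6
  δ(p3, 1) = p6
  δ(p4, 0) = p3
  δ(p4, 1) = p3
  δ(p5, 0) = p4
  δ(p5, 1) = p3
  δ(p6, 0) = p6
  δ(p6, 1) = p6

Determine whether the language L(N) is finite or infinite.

finite

The useful states (reachable from p2 and able to reach an accepting state) are {p2, p3, p4}.
Restricted to these states the transition graph has no cycle, so every accepting path has bounded length and L is finite.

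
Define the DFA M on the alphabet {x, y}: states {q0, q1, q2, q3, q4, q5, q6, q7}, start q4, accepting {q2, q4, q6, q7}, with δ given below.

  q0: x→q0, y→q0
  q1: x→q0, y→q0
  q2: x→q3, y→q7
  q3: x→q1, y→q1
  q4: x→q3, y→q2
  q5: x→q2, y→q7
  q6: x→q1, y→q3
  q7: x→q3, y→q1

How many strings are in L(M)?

The useful subgraph on states {q2, q4, q7} is acyclic, so L(M) is finite; the longest accepting path visits 3 useful states, giving maximum string length 2.
Counting accepting paths from q4 by length: 1 of length 0, 1 of length 1, 1 of length 2. Total 3.

3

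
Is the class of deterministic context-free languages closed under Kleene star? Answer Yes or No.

L = {c aⁿbⁿ : n≥0} ∪ {cc aⁿb²ⁿ : n≥0} is a DCFL (the number of leading c's fixes which ratio the DPDA checks), but L* is not. Every word of L starts with c, so in a factorisation of the string cc aⁱbʲ (i≥1) into words of L each factor begins at one of the two c's: either the whole string is a single word of L (forcing j = 2i), or it splits as c · (c aⁱbʲ) with c ∈ L (take n = 0) and c aⁱbʲ ∈ L (forcing j = i). Thus L* ∩ cca⁺b* = {cc aⁿbⁿ : n≥1} ∪ {cc aⁿb²ⁿ : n≥1}. A DPDA for L* would give one for this intersection with a regular set, and, started from its configuration after reading cc, one for {aⁿbⁿ : n≥1} ∪ {aⁿb²ⁿ : n≥1}, which no deterministic PDA accepts (a DPDA for it would have a single run on aⁿb²ⁿ, accepting after the prefix aⁿbⁿ and accepting again after n more b's; an ordinary PDA that simulates it on a's and b's and, at any moment when it is accepting, may switch to reading only a fresh letter d while feeding each d to the simulation as a b, would accept aⁱbʲdᵏ (k≥1) exactly when both aⁱbʲ and aⁱbʲ⁺ᵏ are in the language, i.e. its language intersected with the regular set a*b*d⁺ would be exactly {aⁿbⁿdⁿ : n≥1} — impossible, since context-free languages are closed under intersection with regular sets and {aⁿbⁿdⁿ} is not context-free). So L* is not a DCFL.

No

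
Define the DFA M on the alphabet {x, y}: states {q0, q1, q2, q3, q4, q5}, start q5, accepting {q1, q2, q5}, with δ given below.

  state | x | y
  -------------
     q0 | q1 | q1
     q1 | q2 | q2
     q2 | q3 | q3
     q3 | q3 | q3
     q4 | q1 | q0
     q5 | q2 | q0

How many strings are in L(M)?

8

The useful subgraph on states {q0, q1, q2, q5} is acyclic, so L(M) is finite; the longest accepting path visits 4 useful states, giving maximum string length 3.
Counting accepting paths from q5 by length: 1 of length 0, 1 of length 1, 2 of length 2, 4 of length 3. Total 8.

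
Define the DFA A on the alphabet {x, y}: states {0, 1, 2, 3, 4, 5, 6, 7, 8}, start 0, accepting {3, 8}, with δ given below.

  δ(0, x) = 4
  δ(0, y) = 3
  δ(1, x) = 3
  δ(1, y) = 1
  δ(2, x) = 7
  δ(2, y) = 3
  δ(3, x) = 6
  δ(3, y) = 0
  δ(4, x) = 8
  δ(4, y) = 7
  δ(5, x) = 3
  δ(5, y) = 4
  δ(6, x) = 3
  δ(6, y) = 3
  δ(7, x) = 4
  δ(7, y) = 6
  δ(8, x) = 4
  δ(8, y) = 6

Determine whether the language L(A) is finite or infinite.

infinite

State 0 is reachable from the start and can reach an accepting state, and it lies on the cycle 0 → 3 → 0.
Traversing that cycle any number of times yields accepted strings of unbounded length, so the language is infinite.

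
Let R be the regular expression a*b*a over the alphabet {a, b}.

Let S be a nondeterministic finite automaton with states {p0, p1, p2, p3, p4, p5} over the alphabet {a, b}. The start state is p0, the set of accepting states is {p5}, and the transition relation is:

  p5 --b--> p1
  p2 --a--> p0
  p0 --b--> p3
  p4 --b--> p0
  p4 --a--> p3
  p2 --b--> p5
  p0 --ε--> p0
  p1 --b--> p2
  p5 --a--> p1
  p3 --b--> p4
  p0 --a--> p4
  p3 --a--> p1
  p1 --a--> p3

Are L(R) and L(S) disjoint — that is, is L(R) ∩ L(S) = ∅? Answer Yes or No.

Converting the expression R to a DFA (subset construction, then merging equivalent states) gives the minimal DFA with states {r0, r1, r2, r3, r4}, start state r0, accepting states {r1, r3} and transitions r0: a→r1, b→r2; r1: a→r1, b→r2; r2: a→r3, b→r2; r3: a→r4, b→r4; r4: a→r4, b→r4.
Exploring the product automaton R × S from the start pair (r0, p0), following both machines on each input symbol, reaches 20 state pairs: (r0, p0), (r1, p4), (r2, p3), (r1, p3), (r2, p0), (r3, p1), (r2, p4), (r1, p1), (r3, p4), (r4, p3), (r4, p2), (r3, p3), (r2, p2), (r4, p0), (r4, p1), (r4, p4), (r4, p5), (r3, p0), (r2, p5), (r2, p1).
R accepts in {r1, r3} and S accepts in {p5}; no reachable pair has both components accepting, so no string drives both machines to acceptance simultaneously and L(R) ∩ L(S) = ∅.
So no string is accepted by both, and the intersection is empty.

Yes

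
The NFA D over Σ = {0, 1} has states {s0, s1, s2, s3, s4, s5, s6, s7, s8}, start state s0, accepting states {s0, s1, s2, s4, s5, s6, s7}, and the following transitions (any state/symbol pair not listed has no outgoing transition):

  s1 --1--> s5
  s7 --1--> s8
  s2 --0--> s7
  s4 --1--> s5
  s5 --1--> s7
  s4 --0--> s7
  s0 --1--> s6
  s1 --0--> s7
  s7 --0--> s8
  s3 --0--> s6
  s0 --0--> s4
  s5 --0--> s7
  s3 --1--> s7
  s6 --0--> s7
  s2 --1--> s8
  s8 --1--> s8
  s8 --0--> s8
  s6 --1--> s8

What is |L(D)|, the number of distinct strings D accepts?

8

The useful subgraph on states {s0, s4, s5, s6, s7} is acyclic, so L(D) is finite; the longest accepting path visits 4 useful states, giving maximum string length 3.
Counting accepting paths from s0 by length: 1 of length 0, 2 of length 1, 3 of length 2, 2 of length 3. Total 8.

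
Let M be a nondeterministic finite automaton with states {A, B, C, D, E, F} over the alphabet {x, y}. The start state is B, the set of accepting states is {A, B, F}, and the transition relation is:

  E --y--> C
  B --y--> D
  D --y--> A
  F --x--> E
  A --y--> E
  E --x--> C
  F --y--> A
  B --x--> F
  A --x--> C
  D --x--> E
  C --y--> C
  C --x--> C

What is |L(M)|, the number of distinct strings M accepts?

4

The useful subgraph on states {A, B, D, F} is acyclic, so L(M) is finite; the longest accepting path visits 3 useful states, giving maximum string length 2.
Counting accepting paths from B by length: 1 of length 0, 1 of length 1, 2 of length 2. Total 4.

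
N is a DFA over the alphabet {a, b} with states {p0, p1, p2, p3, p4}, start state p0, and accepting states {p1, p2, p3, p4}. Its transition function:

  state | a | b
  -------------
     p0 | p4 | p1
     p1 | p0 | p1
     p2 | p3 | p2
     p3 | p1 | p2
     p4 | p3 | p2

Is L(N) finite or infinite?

infinite

State p0 is reachable from the start and can reach an accepting state, and it lies on the cycle p0 → p1 → p0.
Traversing that cycle any number of times yields accepted strings of unbounded length, so the language is infinite.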